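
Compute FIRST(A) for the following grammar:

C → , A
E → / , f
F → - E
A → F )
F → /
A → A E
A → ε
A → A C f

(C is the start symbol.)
To compute FIRST(A), examine every production with A on the left-hand side, reading each right-hand side left to right until a non-nullable symbol is reached.

FIRST sets of the other non-terminals involved (by the same procedure, iterated to a fixed point):
  FIRST(F) = { '-', '/' }
  FIRST(E) = { '/' }
  FIRST(C) = { ',' }

From A → F ):
  - F is a non-terminal: add FIRST(F) \ {ε} = { '-', '/' }
    F is not nullable, so stop
From A → A E:
  - A is the symbol being defined: contributes nothing new
    A is nullable, so continue to the next symbol
  - E is a non-terminal: add FIRST(E) \ {ε} = { '/' }
    E is not nullable, so stop
From A → ε:
  - ε-production, so ε ∈ FIRST(A)
From A → A C f:
  - A is the symbol being defined: contributes nothing new
    A is nullable, so continue to the next symbol
  - C is a non-terminal: add FIRST(C) \ {ε} = { ',' }
    C is not nullable, so stop

Collecting: FIRST(A) = { ',', '-', '/', ε }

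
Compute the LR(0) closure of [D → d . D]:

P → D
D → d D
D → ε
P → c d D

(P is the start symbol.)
To compute CLOSURE, for each item [A → α.Bβ] where B is a non-terminal, add [B → .γ] for all productions B → γ; repeat for the newly added items until nothing changes.

Start with: [D → d . D]
  [D → d . D] has the dot before D: add [D → . d D], [D → .]
No further items can be added.

CLOSURE = { [D → . d D], [D → .], [D → d . D] }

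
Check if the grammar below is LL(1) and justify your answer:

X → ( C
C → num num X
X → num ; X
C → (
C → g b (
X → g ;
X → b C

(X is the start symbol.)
Yes, the grammar is LL(1).

For X:
  PREDICT(X → '(' C) = { '(' }
  PREDICT(X → num ';' X) = { 'num' }
  PREDICT(X → g ';') = { 'g' }
  PREDICT(X → b C) = { 'b' }
For C:
  PREDICT(C → num num X) = { 'num' }
  PREDICT(C → '(') = { '(' }
  PREDICT(C → g b '(') = { 'g' }

All predict sets are disjoint. The grammar IS LL(1).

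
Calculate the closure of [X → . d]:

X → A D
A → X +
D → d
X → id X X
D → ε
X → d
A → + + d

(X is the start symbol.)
To compute CLOSURE, for each item [A → α.Bβ] where B is a non-terminal, add [B → .γ] for all productions B → γ; repeat for the newly added items until nothing changes.

Start with: [X → . d]
The dot precedes the terminal d, so nothing is added.

CLOSURE = { [X → . d] }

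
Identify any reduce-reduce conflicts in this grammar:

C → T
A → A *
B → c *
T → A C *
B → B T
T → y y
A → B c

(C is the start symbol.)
A reduce-reduce conflict occurs when an LR(0) state has two complete items [A → α .] and [B → β .] — both call for a reduction, and with no lookahead the parser cannot choose between them.

Augment with C' → C and build the canonical LR(0) collection (I0 = CLOSURE({[C' → . C]}), then GOTO on every symbol after a dot until no new states appear). It has 14 states:
  I0: { [A → . A *], [A → . B c], [B → . B T], [B → . c *], [C → . T], [C' → . C], [T → . A C *], [T → . y y] }  — shift
  I1: { [A → . A *], [A → . B c], [A → A . *], [B → . B T], [B → . c *], [C → . T], [T → . A C *], [T → . y y], [T → A . C *] }  — shift
  I2: { [A → . A *], [A → . B c], [A → B . c], [B → . B T], [B → . c *], [B → B . T], [T → . A C *], [T → . y y] }  — shift
  I3: { [C' → C .] }  — accept
  I4: { [C → T .] }  — reduce
  I5: { [B → c . *] }  — shift
  I6: { [T → y . y] }  — shift
  I7: { [T → y y .] }  — reduce
  I8: { [B → c * .] }  — reduce
  I9: { [B → B T .] }  — reduce
  I10: { [A → B c .], [B → c . *] }  — shift, reduce
  I11: { [A → A * .] }  — reduce
  I12: { [T → A C . *] }  — shift
  I13: { [T → A C * .] }  — reduce

No state contains more than one complete item.

Answer: No reduce-reduce conflicts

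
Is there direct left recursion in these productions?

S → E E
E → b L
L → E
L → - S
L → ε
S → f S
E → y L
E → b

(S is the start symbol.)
Direct left recursion occurs when N → N α for some non-terminal N (the right-hand side begins with the left-hand side itself).

S → E E: starts with E
E → b L: starts with b
L → E: starts with E
L → - S: starts with '-'
L → ε: starts with ε
S → f S: starts with f
E → y L: starts with y
E → b: starts with b

No direct left recursion found.

Answer: No direct left recursion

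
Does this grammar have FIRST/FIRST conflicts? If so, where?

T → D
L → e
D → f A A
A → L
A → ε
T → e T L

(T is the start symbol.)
A FIRST/FIRST conflict occurs when two productions N → α and N → β for the same non-terminal have FIRST(α) ∩ FIRST(β) ≠ ∅ (with ε ∈ FIRST of a nullable right-hand side, so two nullable alternatives also conflict).

FIRST sets of the non-terminals at (or reachable through a nullable prefix from) the front of some alternative:
  FIRST(D) = { 'f' }
  FIRST(L) = { 'e' }

Productions for T:
  T → D: FIRST = { 'f' }
  T → e T L: FIRST = { 'e' }
Productions for A:
  A → L: FIRST = { 'e' }
  A → ε: FIRST = { ε }
L, D have only one production, so no FIRST/FIRST conflict is possible there.

All alternatives of each non-terminal have pairwise disjoint FIRST sets.

Answer: No FIRST/FIRST conflicts.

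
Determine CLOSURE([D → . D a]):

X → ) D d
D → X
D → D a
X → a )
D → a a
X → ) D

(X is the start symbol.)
{ [D → . D a], [D → . X], [D → . a a], [X → . ) D d], [X → . ) D], [X → . a )] }

Start with: [D → . D a]
  [D → . D a] has the dot before D: add [D → . X], [D → . a a]
  [D → . X] has the dot before X: add [X → . ) D d], [X → . a )], [X → . ) D]
No further items can be added.

CLOSURE = { [D → . D a], [D → . X], [D → . a a], [X → . ) D d], [X → . ) D], [X → . a )] }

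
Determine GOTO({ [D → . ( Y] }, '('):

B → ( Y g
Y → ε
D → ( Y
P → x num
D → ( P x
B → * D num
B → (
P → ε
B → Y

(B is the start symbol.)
{ [D → ( . Y], [Y → .] }

GOTO(I, '(') = CLOSURE({ [A → αX.β] : [A → α.Xβ] ∈ I, X = '(' })

Items with dot before '(', with the dot advanced:
  [D → . ( Y] → [D → ( . Y]
Closure of the advanced items:
  [D → ( . Y] has the dot before Y: add [Y → .]

GOTO = { [D → ( . Y], [Y → .] }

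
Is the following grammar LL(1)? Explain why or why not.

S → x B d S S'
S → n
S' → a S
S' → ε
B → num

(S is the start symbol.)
No. Predict set conflict for S': { 'a' }

Relevant sets:
  FOLLOW(S') = { $, 'a' }

For S:
  PREDICT(S → x B d S S') = { 'x' }
  PREDICT(S → n) = { 'n' }
For S':
  PREDICT(S' → a S) = { 'a' }
  PREDICT(S' → ε) = { $, 'a' }
B has a single production, so nothing to check there.

Conflict found: Predict set conflict for S': { 'a' }
The grammar is NOT LL(1).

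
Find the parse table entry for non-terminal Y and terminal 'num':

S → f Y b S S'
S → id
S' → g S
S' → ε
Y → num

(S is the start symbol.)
To find M[Y, 'num'], we find productions for Y where 'num' is in the predict set (PREDICT(N → α) = (FIRST(α) \ {ε}) ∪ (FOLLOW(N) if α ⇒* ε)).

Y → num: PREDICT = { 'num' }
  'num' is in predict set, so this production goes in M[Y, 'num']

M[Y, 'num'] = Y → num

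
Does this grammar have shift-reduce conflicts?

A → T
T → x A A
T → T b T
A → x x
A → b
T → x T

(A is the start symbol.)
Yes — I2: [A → T .] vs [T → T . b T]; I6: [A → T .] vs [T → T . b T]; I7: [A → x x .] vs [A → . b]; I9: [T → T b T .] vs [T → T . b T]

Augment with A' → A and build the canonical LR(0) collection (I0 = CLOSURE({[A' → . A]}), then GOTO on every symbol after a dot until no new states appear). It has 12 states:
  I0: { [A → . T], [A → . b], [A → . x x], [A' → . A], [T → . T b T], [T → . x A A], [T → . x T] }  — shift
  I1: { [A' → A .] }  — accept
  I2: { [A → T .], [T → T . b T] }  — shift, reduce
  I3: { [A → b .] }  — reduce
  I4: { [A → . T], [A → . b], [A → . x x], [A → x . x], [T → . T b T], [T → . x A A], [T → . x T], [T → x . A A], [T → x . T] }  — shift
  I5: { [A → . T], [A → . b], [A → . x x], [T → . T b T], [T → . x A A], [T → . x T], [T → x A . A] }  — shift
  I6: { [A → T .], [T → T . b T], [T → x T .] }  — shift, 2 reduces
  I7: { [A → . T], [A → . b], [A → . x x], [A → x . x], [A → x x .], [T → . T b T], [T → . x A A], [T → . x T], [T → x . A A], [T → x . T] }  — shift, reduce
  I8: { [T → . T b T], [T → . x A A], [T → . x T], [T → T b . T] }  — shift
  I9: { [T → T . b T], [T → T b T .] }  — shift, reduce
  I10: { [A → . T], [A → . b], [A → . x x], [T → . T b T], [T → . x A A], [T → . x T], [T → x . A A], [T → x . T] }  — shift
  I11: { [T → x A A .] }  — reduce

I2 contains reduce item [A → T .] and shift item [T → T . b T] — shift-reduce conflict.
I6 contains reduce items [A → T .], [T → x T .] and shift item [T → T . b T] — shift-reduce conflict.
I7 contains reduce item [A → x x .] and shift items [A → . b], [A → . x x], [A → x . x], [T → . x A A], [T → . x T] — shift-reduce conflict.
I9 contains reduce item [T → T b T .] and shift item [T → T . b T] — shift-reduce conflict.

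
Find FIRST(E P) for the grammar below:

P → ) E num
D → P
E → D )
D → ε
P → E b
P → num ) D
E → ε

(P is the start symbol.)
{ ')', 'b', 'num' }

FIRST sets of the non-terminals involved (from the grammar, by fixed-point iteration):
  FIRST(E) = { ')', 'b', 'num', ε }
  FIRST(P) = { ')', 'b', 'num' }

To compute FIRST(E P), process the symbols left to right:
Symbol E is a non-terminal. Add FIRST(E) \ {ε} = { ')', 'b', 'num' }
E is nullable (ε ∈ FIRST(E)), continue to the next symbol.
Symbol P is a non-terminal. Add FIRST(P) \ {ε} = { ')', 'b', 'num' }
P is not nullable (ε ∉ FIRST(P)), so stop here.
FIRST(E P) = { ')', 'b', 'num' }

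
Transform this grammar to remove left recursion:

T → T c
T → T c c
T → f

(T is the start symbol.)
T is directly left-recursive. The standard transformation for
  A → A α₁ | ... | A α_m | β₁ | ... | β_n
is
  A  → β₁ A' | ... | β_n A'
  A' → α₁ A' | ... | α_m A' | ε

T → f becomes T → f T'
T → T c becomes T' → c T'
T → T c c becomes T' → c c T'
Add T' → ε

Resulting grammar:
T → f T'
T' → c T'
T' → c c T'
T' → ε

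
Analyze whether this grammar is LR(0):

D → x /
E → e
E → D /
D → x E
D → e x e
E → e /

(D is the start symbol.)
A grammar is LR(0) if no state in the canonical LR(0) collection has:
  - both a shift item (dot before a terminal) and a complete item (shift-reduce conflict), or
  - two or more complete items (reduce-reduce conflict; the accept item [D' → D .] counts as a complete item here).

Augment with D' → D and build the canonical LR(0) collection (I0 = CLOSURE({[D' → . D]}), then GOTO on every symbol after a dot until no new states appear). It has 12 states:
  I0: { [D → . e x e], [D → . x /], [D → . x E], [D' → . D] }  — shift
  I1: { [D' → D .] }  — accept
  I2: { [D → e . x e] }  — shift
  I3: { [D → . e x e], [D → . x /], [D → . x E], [D → x . /], [D → x . E], [E → . D /], [E → . e /], [E → . e] }  — shift
  I4: { [D → x / .] }  — reduce
  I5: { [E → D . /] }  — shift
  I6: { [D → x E .] }  — reduce
  I7: { [D → e . x e], [E → e . /], [E → e .] }  — shift, reduce
  I8: { [E → e / .] }  — reduce
  I9: { [D → e x . e] }  — shift
  I10: { [D → e x e .] }  — reduce
  I11: { [E → D / .] }  — reduce

Conflict in state I7:
  Shift-reduce conflict between [E → e .] and [D → e . x e]
So the grammar is NOT LR(0).

Answer: No. Shift-reduce conflict between [E → e .] and [D → e . x e]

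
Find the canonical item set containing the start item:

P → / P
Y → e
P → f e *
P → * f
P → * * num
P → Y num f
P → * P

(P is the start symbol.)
{ [P → . * * num], [P → . * P], [P → . * f], [P → . / P], [P → . Y num f], [P → . f e *], [P' → . P], [Y → . e] }

First, augment the grammar with P' → P
I₀ = CLOSURE({ [P' → . P] }):
  [P' → . P] has the dot before P: add [P → . / P], [P → . f e *], [P → . * f], [P → . * * num], [P → . Y num f], [P → . * P]
  [P → . Y num f] has the dot before Y: add [Y → . e]
No further items can be added.

I₀ = { [P → . * * num], [P → . * P], [P → . * f], [P → . / P], [P → . Y num f], [P → . f e *], [P' → . P], [Y → . e] }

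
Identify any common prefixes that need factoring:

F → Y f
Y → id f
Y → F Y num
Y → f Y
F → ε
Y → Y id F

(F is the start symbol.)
No, left-factoring is not needed

Left-factoring is needed when two productions for the same non-terminal
share a common prefix on the right-hand side.

Productions for F:
  F → Y f
  F → ε
Productions for Y:
  Y → id f
  Y → F Y num
  Y → f Y
  Y → Y id F

No common prefixes found.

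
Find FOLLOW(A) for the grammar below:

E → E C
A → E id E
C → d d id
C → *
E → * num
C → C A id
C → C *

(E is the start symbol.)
{ 'id' }

To compute FOLLOW(A), find every occurrence of A on a right-hand side N → α A β: add FIRST(β) \ {ε}, and if β is empty or nullable also add FOLLOW(N). Iterate to a fixed point.

In C → C A id: A is followed by id, add FIRST(id) \ {ε} = { 'id' }

Taking the union: FOLLOW(A) = { 'id' }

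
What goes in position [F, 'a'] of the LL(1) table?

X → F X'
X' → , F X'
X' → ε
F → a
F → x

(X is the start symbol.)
To find M[F, 'a'], we find productions for F where 'a' is in the predict set (PREDICT(N → α) = (FIRST(α) \ {ε}) ∪ (FOLLOW(N) if α ⇒* ε)).

F → a: PREDICT = { 'a' }
  'a' is in predict set, so this production goes in M[F, 'a']
F → x: PREDICT = { 'x' }

M[F, 'a'] = F → a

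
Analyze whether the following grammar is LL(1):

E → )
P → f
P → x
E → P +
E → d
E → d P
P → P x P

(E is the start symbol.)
A grammar is LL(1) if for each non-terminal N with multiple productions, the predict sets of those productions are pairwise disjoint, where PREDICT(N → α) = (FIRST(α) \ {ε}) ∪ (FOLLOW(N) if α ⇒* ε).

Relevant sets:
  FIRST(P) = { 'f', 'x' }

For E:
  PREDICT(E → ')') = { ')' }
  PREDICT(E → P '+') = { 'f', 'x' }
  PREDICT(E → d) = { 'd' }
  PREDICT(E → d P) = { 'd' }
For P:
  PREDICT(P → f) = { 'f' }
  PREDICT(P → x) = { 'x' }
  PREDICT(P → P x P) = { 'f', 'x' }

Conflict found: Predict set conflict for E: { 'd' }
The grammar is NOT LL(1).

Answer: No. Predict set conflict for E: { 'd' }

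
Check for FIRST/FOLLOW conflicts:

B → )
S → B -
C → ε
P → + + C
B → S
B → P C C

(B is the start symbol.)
Nullable non-terminals: C.
C has a nullable alternative but only one production, so nothing to check.

B, P, S have no nullable alternative, so no FIRST/FOLLOW check is needed there.

No FIRST/FOLLOW conflicts found.

Answer: No FIRST/FOLLOW conflicts.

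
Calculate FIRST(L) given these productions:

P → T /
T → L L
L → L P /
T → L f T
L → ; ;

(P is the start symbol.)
{ ';' }

To compute FIRST(L), examine every production with L on the left-hand side, reading each right-hand side left to right until a non-nullable symbol is reached.

From L → L P /:
  - L is the symbol being defined: contributes nothing new
    L is not nullable, so stop
From L → ; ;:
  - ';' is a terminal: add ';' and stop

Collecting: FIRST(L) = { ';' }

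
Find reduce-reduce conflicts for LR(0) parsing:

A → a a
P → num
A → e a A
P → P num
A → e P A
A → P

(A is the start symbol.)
Yes — I10: [P → P num .] vs [P → num .]

A reduce-reduce conflict occurs when an LR(0) state has two complete items [A → α .] and [B → β .] — both call for a reduction, and with no lookahead the parser cannot choose between them.

Augment with A' → A and build the canonical LR(0) collection (I0 = CLOSURE({[A' → . A]}), then GOTO on every symbol after a dot until no new states appear). It has 13 states:
  I0: { [A → . P], [A → . a a], [A → . e P A], [A → . e a A], [A' → . A], [P → . P num], [P → . num] }  — shift
  I1: { [A' → A .] }  — accept
  I2: { [A → P .], [P → P . num] }  — shift, reduce
  I3: { [A → a . a] }  — shift
  I4: { [A → e . P A], [A → e . a A], [P → . P num], [P → . num] }  — shift
  I5: { [P → num .] }  — reduce
  I6: { [A → . P], [A → . a a], [A → . e P A], [A → . e a A], [A → e P . A], [P → . P num], [P → . num], [P → P . num] }  — shift
  I7: { [A → . P], [A → . a a], [A → . e P A], [A → . e a A], [A → e a . A], [P → . P num], [P → . num] }  — shift
  I8: { [A → e a A .] }  — reduce
  I9: { [A → e P A .] }  — reduce
  I10: { [P → P num .], [P → num .] }  — 2 reduces
  I11: { [A → a a .] }  — reduce
  I12: { [P → P num .] }  — reduce

I10 contains complete items [P → P num .], [P → num .] — reduce-reduce conflict.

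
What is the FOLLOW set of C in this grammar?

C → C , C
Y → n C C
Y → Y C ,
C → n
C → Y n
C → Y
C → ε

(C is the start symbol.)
To compute FOLLOW(C), find every occurrence of C on a right-hand side N → α C β: add FIRST(β) \ {ε}, and if β is empty or nullable also add FOLLOW(N). Iterate to a fixed point.

C is the start symbol, so $ ∈ FOLLOW(C).
In C → C , C: C is followed by ',' C, add FIRST(',' C) \ {ε} = { ',' }
In C → C , C: C is at the end; this adds FOLLOW(C) to itself — nothing new
In Y → n C C: C is followed by C, add FIRST(C) \ {ε} = { ',', 'n' }
  C is nullable, so also add FOLLOW(Y)
In Y → n C C: C is at the end, add FOLLOW(Y)
In Y → Y C ,: C is followed by ',', add FIRST(',') \ {ε} = { ',' }

The FOLLOW sets referred to above (computed the same way, to a fixed point):
  FOLLOW(Y) = { $, ',', 'n' }

Taking the union: FOLLOW(C) = { $, ',', 'n' }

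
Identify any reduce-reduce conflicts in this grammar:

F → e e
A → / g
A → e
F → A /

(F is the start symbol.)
A reduce-reduce conflict occurs when an LR(0) state has two complete items [A → α .] and [B → β .] — both call for a reduction, and with no lookahead the parser cannot choose between them.

Augment with F' → F and build the canonical LR(0) collection (I0 = CLOSURE({[F' → . F]}), then GOTO on every symbol after a dot until no new states appear). It has 8 states:
  I0: { [A → . / g], [A → . e], [F → . A /], [F → . e e], [F' → . F] }  — shift
  I1: { [A → / . g] }  — shift
  I2: { [F → A . /] }  — shift
  I3: { [F' → F .] }  — accept
  I4: { [A → e .], [F → e . e] }  — shift, reduce
  I5: { [F → e e .] }  — reduce
  I6: { [F → A / .] }  — reduce
  I7: { [A → / g .] }  — reduce

No state contains more than one complete item.

Answer: No reduce-reduce conflicts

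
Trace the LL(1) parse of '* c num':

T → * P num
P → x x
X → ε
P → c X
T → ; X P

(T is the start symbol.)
Stack is shown with the top on the left.

Stack      Input      Action
----------------------------
T $        * c num $  output T → * P num
* P num $  * c num $  match '*'
P num $    c num $    output P → c X
c X num $  c num $    match 'c'
X num $    num $      output X → ε
num $      num $      match 'num'
$          $          accept

The string is accepted.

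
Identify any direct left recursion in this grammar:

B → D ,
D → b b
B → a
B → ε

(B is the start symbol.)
Direct left recursion occurs when N → N α for some non-terminal N (the right-hand side begins with the left-hand side itself).

B → D ,: starts with D
D → b b: starts with b
B → a: starts with a
B → ε: starts with ε

No direct left recursion found.

Answer: No direct left recursion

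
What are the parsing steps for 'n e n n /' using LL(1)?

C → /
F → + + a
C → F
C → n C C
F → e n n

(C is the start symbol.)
LL(1) parsing maintains a stack (initially the start symbol over $) and the input. At each step: if the stack top is a terminal, match it against the current input token; if it is a non-terminal N, replace it with the RHS of M[N, lookahead] (the unique production whose predict set contains the lookahead).

Stack is shown with the top on the left.

Stack      Input        Action
------------------------------
C $        n e n n / $  output C → n C C
n C C $    n e n n / $  match 'n'
C C $      e n n / $    output C → F
F C $      e n n / $    output F → e n n
e n n C $  e n n / $    match 'e'
n n C $    n n / $      match 'n'
n C $      n / $        match 'n'
C $        / $          output C → /
/ $        / $          match '/'
$          $            accept

The string is accepted.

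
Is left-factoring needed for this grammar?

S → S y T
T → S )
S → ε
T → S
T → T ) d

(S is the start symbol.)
Left-factoring is needed when two productions for the same non-terminal
share a common prefix on the right-hand side.

Productions for S:
  S → S y T
  S → ε
Productions for T:
  T → S )
  T → S
  T → T ) d

Found common prefix 'S' in productions for T

Answer: Yes, T has productions with common prefix 'S'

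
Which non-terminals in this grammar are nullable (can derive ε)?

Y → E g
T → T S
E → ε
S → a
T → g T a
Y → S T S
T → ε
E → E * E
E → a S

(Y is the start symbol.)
{ 'E', 'T' }

A non-terminal is nullable if it can derive ε (the empty string): either it has an ε-production, or it has a production whose right-hand side consists entirely of nullable non-terminals.

ε-productions: E → ε, T → ε
So E, T are immediately nullable.
No further non-terminal can be added: every production for the remaining non-terminals contains a terminal or a non-nullable non-terminal.
Nullable = { 'E', 'T' }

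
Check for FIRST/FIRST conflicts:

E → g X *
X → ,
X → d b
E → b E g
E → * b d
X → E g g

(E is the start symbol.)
No FIRST/FIRST conflicts.

A FIRST/FIRST conflict occurs when two productions N → α and N → β for the same non-terminal have FIRST(α) ∩ FIRST(β) ≠ ∅ (with ε ∈ FIRST of a nullable right-hand side, so two nullable alternatives also conflict).

FIRST sets of the non-terminals at (or reachable through a nullable prefix from) the front of some alternative:
  FIRST(E) = { '*', 'b', 'g' }

Productions for E:
  E → g X *: FIRST = { 'g' }
  E → b E g: FIRST = { 'b' }
  E → * b d: FIRST = { '*' }
Productions for X:
  X → ,: FIRST = { ',' }
  X → d b: FIRST = { 'd' }
  X → E g g: FIRST = { '*', 'b', 'g' }

All alternatives of each non-terminal have pairwise disjoint FIRST sets.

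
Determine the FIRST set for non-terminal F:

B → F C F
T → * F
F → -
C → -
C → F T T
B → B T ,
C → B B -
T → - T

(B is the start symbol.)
From F → -:
  - '-' is a terminal: add '-' and stop

Collecting: FIRST(F) = { '-' }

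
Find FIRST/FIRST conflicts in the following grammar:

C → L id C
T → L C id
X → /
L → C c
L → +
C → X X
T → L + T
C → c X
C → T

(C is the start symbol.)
A FIRST/FIRST conflict occurs when two productions N → α and N → β for the same non-terminal have FIRST(α) ∩ FIRST(β) ≠ ∅ (with ε ∈ FIRST of a nullable right-hand side, so two nullable alternatives also conflict).

FIRST sets of the non-terminals at (or reachable through a nullable prefix from) the front of some alternative:
  FIRST(L) = { '+', '/', 'c' }
  FIRST(X) = { '/' }
  FIRST(T) = { '+', '/', 'c' }
  FIRST(C) = { '+', '/', 'c' }

Productions for C:
  C → L id C: FIRST = { '+', '/', 'c' }
  C → X X: FIRST = { '/' }
  C → c X: FIRST = { 'c' }
  C → T: FIRST = { '+', '/', 'c' }
Productions for T:
  T → L C id: FIRST = { '+', '/', 'c' }
  T → L + T: FIRST = { '+', '/', 'c' }
Productions for L:
  L → C c: FIRST = { '+', '/', 'c' }
  L → +: FIRST = { '+' }
X has only one production, so no FIRST/FIRST conflict is possible there.

Conflict for C: C → L id C and C → X X
  Overlap: { '/' }
Conflict for C: C → L id C and C → c X
  Overlap: { 'c' }
Conflict for C: C → L id C and C → T
  Overlap: { '+', '/', 'c' }
Conflict for C: C → X X and C → T
  Overlap: { '/' }
Conflict for C: C → c X and C → T
  Overlap: { 'c' }
Conflict for T: T → L C id and T → L + T
  Overlap: { '+', '/', 'c' }
Conflict for L: L → C c and L → +
  Overlap: { '+' }

Answer: Yes. C → L id C / C → X X on { '/' }; C → L id C / C → c X on { 'c' }; C → L id C / C → T on { '+', '/', 'c' }; C → X X / C → T on { '/' }; C → c X / C → T on { 'c' }; T → L C id / T → L '+' T on { '+', '/', 'c' }; L → C c / L → '+' on { '+' }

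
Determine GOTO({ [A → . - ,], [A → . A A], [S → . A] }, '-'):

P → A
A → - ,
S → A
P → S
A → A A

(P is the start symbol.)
GOTO(I, '-') = CLOSURE({ [A → αX.β] : [A → α.Xβ] ∈ I, X = '-' })

Items with dot before '-', with the dot advanced:
  [A → . - ,] → [A → - . ,]
Closure adds nothing (no advanced item has the dot before a non-terminal).

GOTO = { [A → - . ,] }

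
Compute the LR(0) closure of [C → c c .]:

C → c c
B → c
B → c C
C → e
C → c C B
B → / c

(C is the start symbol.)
{ [C → c c .] }

To compute CLOSURE, for each item [A → α.Bβ] where B is a non-terminal, add [B → .γ] for all productions B → γ; repeat for the newly added items until nothing changes.

Start with: [C → c c .]
The dot is at the end, so nothing is added.

CLOSURE = { [C → c c .] }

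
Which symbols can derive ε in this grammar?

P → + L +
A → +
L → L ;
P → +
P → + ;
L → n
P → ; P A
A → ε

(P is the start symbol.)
{ 'A' }

ε-productions: A → ε
So A is immediately nullable.
No further non-terminal can be added: every production for the remaining non-terminals contains a terminal or a non-nullable non-terminal.
Nullable = { 'A' }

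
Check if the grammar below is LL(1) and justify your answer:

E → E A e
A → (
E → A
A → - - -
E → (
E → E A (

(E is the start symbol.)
No. Predict set conflict for E: { '(', '-' }

A grammar is LL(1) if for each non-terminal N with multiple productions, the predict sets of those productions are pairwise disjoint, where PREDICT(N → α) = (FIRST(α) \ {ε}) ∪ (FOLLOW(N) if α ⇒* ε).

Relevant sets:
  FIRST(E) = { '(', '-' }
  FIRST(A) = { '(', '-' }

For E:
  PREDICT(E → E A e) = { '(', '-' }
  PREDICT(E → A) = { '(', '-' }
  PREDICT(E → '(') = { '(' }
  PREDICT(E → E A '(') = { '(', '-' }
For A:
  PREDICT(A → '(') = { '(' }
  PREDICT(A → '-' '-' '-') = { '-' }

Conflict found: Predict set conflict for E: { '(', '-' }
The grammar is NOT LL(1).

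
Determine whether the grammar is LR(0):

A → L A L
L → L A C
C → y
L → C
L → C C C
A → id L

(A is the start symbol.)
A grammar is LR(0) if no state in the canonical LR(0) collection has:
  - both a shift item (dot before a terminal) and a complete item (shift-reduce conflict), or
  - two or more complete items (reduce-reduce conflict; the accept item [A' → A .] counts as a complete item here).

Augment with A' → A and build the canonical LR(0) collection (I0 = CLOSURE({[A' → . A]}), then GOTO on every symbol after a dot until no new states appear). It has 14 states:
  I0: { [A → . L A L], [A → . id L], [A' → . A], [C → . y], [L → . C C C], [L → . C], [L → . L A C] }  — shift
  I1: { [A' → A .] }  — accept
  I2: { [C → . y], [L → C . C C], [L → C .] }  — shift, reduce
  I3: { [A → . L A L], [A → . id L], [A → L . A L], [C → . y], [L → . C C C], [L → . C], [L → . L A C], [L → L . A C] }  — shift
  I4: { [A → id . L], [C → . y], [L → . C C C], [L → . C], [L → . L A C] }  — shift
  I5: { [C → y .] }  — reduce
  I6: { [A → . L A L], [A → . id L], [A → id L .], [C → . y], [L → . C C C], [L → . C], [L → . L A C], [L → L . A C] }  — shift, reduce
  I7: { [C → . y], [L → L A . C] }  — shift
  I8: { [L → L A C .] }  — reduce
  I9: { [A → L A . L], [C → . y], [L → . C C C], [L → . C], [L → . L A C], [L → L A . C] }  — shift
  I10: { [C → . y], [L → C . C C], [L → C .], [L → L A C .] }  — shift, 2 reduces
  I11: { [A → . L A L], [A → . id L], [A → L A L .], [C → . y], [L → . C C C], [L → . C], [L → . L A C], [L → L . A C] }  — shift, reduce
  I12: { [C → . y], [L → C C . C] }  — shift
  I13: { [L → C C C .] }  — reduce

Conflict in state I2:
  Shift-reduce conflict between [L → C .] and [C → . y]
So the grammar is NOT LR(0).

Answer: No. Shift-reduce conflict between [L → C .] and [C → . y]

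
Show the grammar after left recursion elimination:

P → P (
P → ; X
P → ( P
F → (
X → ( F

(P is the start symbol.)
P is directly left-recursive. The standard transformation for
  A → A α₁ | ... | A α_m | β₁ | ... | β_n
is
  A  → β₁ A' | ... | β_n A'
  A' → α₁ A' | ... | α_m A' | ε

P → ; X becomes P → ; X P'
P → ( P becomes P → ( P P'
P → P ( becomes P' → ( P'
Add P' → ε

Productions for other non-terminals are unchanged:
  F → (
  X → ( F

Resulting grammar:
P → ; X P'
P → ( P P'
P' → ( P'
P' → ε
F → (
X → ( F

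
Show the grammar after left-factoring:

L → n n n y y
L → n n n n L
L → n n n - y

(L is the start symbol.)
Left-factoring transforms A → αβ₁ | αβ₂ into A → αA' and A' → β₁ | β₂
(α is the longest common prefix among the alternatives). Repeat until
no nonterminal has two alternatives with a common prefix.

Round 1: L has alternatives sharing prefix 'n n n'. Introduce L': L → n n n L'
  Add: L' → y y
  Add: L' → n L
  Add: L' → - y

No remaining common prefixes — done.

Resulting grammar:
L → n n n L'
L' → y y
L' → n L
L' → - y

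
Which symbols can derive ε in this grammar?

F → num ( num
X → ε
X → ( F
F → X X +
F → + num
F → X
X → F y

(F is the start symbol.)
{ 'F', 'X' }

A non-terminal is nullable if it can derive ε (the empty string): either it has an ε-production, or it has a production whose right-hand side consists entirely of nullable non-terminals.

ε-productions: X → ε
So X is immediately nullable.
F → X: every symbol on the right is nullable, so F is nullable too.
Every non-terminal is now nullable.
Nullable = { 'F', 'X' }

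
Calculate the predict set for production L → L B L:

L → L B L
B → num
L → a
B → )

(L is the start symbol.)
{ 'a' }

PREDICT(L → L B L) = (FIRST(RHS) \ {ε}) ∪ (FOLLOW(L) if ε ∈ FIRST(RHS), i.e. RHS ⇒* ε)
FIRST(L) = { 'a' }
FIRST(L B L) = { 'a' }
ε ∉ FIRST(L B L), so FOLLOW(L) is not added.
PREDICT(L → L B L) = { 'a' }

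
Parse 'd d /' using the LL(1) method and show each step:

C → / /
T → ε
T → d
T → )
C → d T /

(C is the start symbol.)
LL(1) parsing maintains a stack (initially the start symbol over $) and the input. At each step: if the stack top is a terminal, match it against the current input token; if it is a non-terminal N, replace it with the RHS of M[N, lookahead] (the unique production whose predict set contains the lookahead).

Stack is shown with the top on the left.

Stack    Input    Action
------------------------
C $      d d / $  output C → d T /
d T / $  d d / $  match 'd'
T / $    d / $    output T → d
d / $    d / $    match 'd'
/ $      / $      match '/'
$        $        accept

The string is accepted.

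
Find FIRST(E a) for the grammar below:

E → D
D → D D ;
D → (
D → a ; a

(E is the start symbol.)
{ '(', 'a' }

FIRST sets of the non-terminals involved (from the grammar, by fixed-point iteration):
  FIRST(E) = { '(', 'a' }

To compute FIRST(E a), process the symbols left to right:
Symbol E is a non-terminal. Add FIRST(E) \ {ε} = { '(', 'a' }
E is not nullable (ε ∉ FIRST(E)), so stop here.
FIRST(E a) = { '(', 'a' }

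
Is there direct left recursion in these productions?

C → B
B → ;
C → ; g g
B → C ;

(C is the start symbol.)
No direct left recursion

Direct left recursion occurs when N → N α for some non-terminal N (the right-hand side begins with the left-hand side itself).

C → B: starts with B
B → ;: starts with ';'
C → ; g g: starts with ';'
B → C ;: starts with C

No direct left recursion found.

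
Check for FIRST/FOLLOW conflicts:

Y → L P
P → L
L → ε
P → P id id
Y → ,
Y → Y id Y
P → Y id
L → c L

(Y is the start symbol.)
A FIRST/FOLLOW conflict occurs when a non-terminal N has a nullable alternative N → β (β ⇒* ε) and another alternative N → α with FIRST(α) ∩ FOLLOW(N) ≠ ∅: on such a lookahead the parser cannot decide between expanding α and letting N vanish via β.

Nullable non-terminals: L, P, Y.
FIRST sets used below: FIRST(L) = { 'c', ε }, FIRST(P) = { ',', 'c', 'id', ε }, FIRST(Y) = { ',', 'c', 'id', ε }

L: nullable alternative(s) L → ε; FOLLOW(L) = { $, ',', 'c', 'id' }
  L → ε: FIRST \ {ε} = { } — this is the only nullable alternative, skip
  L → c L: FIRST \ {ε} = { 'c' } — overlaps FOLLOW(L) on { 'c' }: CONFLICT

P: nullable alternative(s) P → L; FOLLOW(P) = { $, 'id' }
  P → L: FIRST \ {ε} = { 'c' } — this is the only nullable alternative, skip
  P → P id id: FIRST \ {ε} = { ',', 'c', 'id' } — overlaps FOLLOW(P) on { 'id' }: CONFLICT
  P → Y id: FIRST \ {ε} = { ',', 'c', 'id' } — overlaps FOLLOW(P) on { 'id' }: CONFLICT

Y: nullable alternative(s) Y → L P; FOLLOW(Y) = { $, 'id' }
  Y → L P: FIRST \ {ε} = { ',', 'c', 'id' } — this is the only nullable alternative, skip
  Y → ,: FIRST \ {ε} = { ',' } — disjoint from FOLLOW(Y)
  Y → Y id Y: FIRST \ {ε} = { ',', 'c', 'id' } — overlaps FOLLOW(Y) on { 'id' }: CONFLICT

So the grammar has 4 FIRST/FOLLOW conflicts (marked CONFLICT above).

Answer: Yes. Y → Y id Y with FOLLOW(Y) on { 'id' }; P → P id id with FOLLOW(P) on { 'id' }; P → Y id with FOLLOW(P) on { 'id' }; L → c L with FOLLOW(L) on { 'c' }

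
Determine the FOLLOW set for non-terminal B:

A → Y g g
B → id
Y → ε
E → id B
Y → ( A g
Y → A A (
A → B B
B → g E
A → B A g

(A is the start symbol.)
To compute FOLLOW(B), find every occurrence of B on a right-hand side N → α B β: add FIRST(β) \ {ε}, and if β is empty or nullable also add FOLLOW(N). Iterate to a fixed point.

In E → id B: B is at the end, add FOLLOW(E)
In A → B B: B is followed by B, add FIRST(B) \ {ε} = { 'g', 'id' }
In A → B B: B is at the end, add FOLLOW(A)
In A → B A g: B is followed by A g, add FIRST(A g) \ {ε} = { '(', 'g', 'id' }

The FOLLOW sets referred to above (computed the same way, to a fixed point):
  FOLLOW(E) = { $, '(', 'g', 'id' }
  FOLLOW(A) = { $, '(', 'g', 'id' }

Taking the union: FOLLOW(B) = { $, '(', 'g', 'id' }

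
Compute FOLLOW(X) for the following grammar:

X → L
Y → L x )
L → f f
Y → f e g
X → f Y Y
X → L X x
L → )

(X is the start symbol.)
To compute FOLLOW(X), find every occurrence of X on a right-hand side N → α X β: add FIRST(β) \ {ε}, and if β is empty or nullable also add FOLLOW(N). Iterate to a fixed point.

X is the start symbol, so $ ∈ FOLLOW(X).
In X → L X x: X is followed by x, add FIRST(x) \ {ε} = { 'x' }

Taking the union: FOLLOW(X) = { $, 'x' }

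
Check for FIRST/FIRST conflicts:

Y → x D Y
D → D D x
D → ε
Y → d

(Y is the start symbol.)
A FIRST/FIRST conflict occurs when two productions N → α and N → β for the same non-terminal have FIRST(α) ∩ FIRST(β) ≠ ∅ (with ε ∈ FIRST of a nullable right-hand side, so two nullable alternatives also conflict).

FIRST sets of the non-terminals at (or reachable through a nullable prefix from) the front of some alternative:
  FIRST(D) = { 'x', ε }

Productions for Y:
  Y → x D Y: FIRST = { 'x' }
  Y → d: FIRST = { 'd' }
Productions for D:
  D → D D x: FIRST = { 'x' }
  D → ε: FIRST = { ε }

All alternatives of each non-terminal have pairwise disjoint FIRST sets.

Answer: No FIRST/FIRST conflicts.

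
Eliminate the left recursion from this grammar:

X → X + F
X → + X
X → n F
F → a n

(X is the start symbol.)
X is directly left-recursive. The standard transformation for
  A → A α₁ | ... | A α_m | β₁ | ... | β_n
is
  A  → β₁ A' | ... | β_n A'
  A' → α₁ A' | ... | α_m A' | ε

X → + X becomes X → + X X'
X → n F becomes X → n F X'
X → X + F becomes X' → + F X'
Add X' → ε

Productions for other non-terminals are unchanged:
  F → a n

Resulting grammar:
X → + X X'
X → n F X'
X' → + F X'
X' → ε
F → a n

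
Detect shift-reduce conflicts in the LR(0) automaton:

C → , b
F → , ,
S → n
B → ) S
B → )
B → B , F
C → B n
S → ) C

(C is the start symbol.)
Augment with C' → C and build the canonical LR(0) collection (I0 = CLOSURE({[C' → . C]}), then GOTO on every symbol after a dot until no new states appear). It has 15 states:
  I0: { [B → . ) S], [B → . )], [B → . B , F], [C → . , b], [C → . B n], [C' → . C] }  — shift
  I1: { [B → ) . S], [B → ) .], [S → . ) C], [S → . n] }  — shift, reduce
  I2: { [C → , . b] }  — shift
  I3: { [B → B . , F], [C → B . n] }  — shift
  I4: { [C' → C .] }  — accept
  I5: { [B → B , . F], [F → . , ,] }  — shift
  I6: { [C → B n .] }  — reduce
  I7: { [F → , . ,] }  — shift
  I8: { [B → B , F .] }  — reduce
  I9: { [F → , , .] }  — reduce
  I10: { [C → , b .] }  — reduce
  I11: { [B → . ) S], [B → . )], [B → . B , F], [C → . , b], [C → . B n], [S → ) . C] }  — shift
  I12: { [B → ) S .] }  — reduce
  I13: { [S → n .] }  — reduce
  I14: { [S → ) C .] }  — reduce

I1 contains reduce item [B → ) .] and shift items [S → . ) C], [S → . n] — shift-reduce conflict.

Answer: Yes — I1: [B → ) .] vs [S → . ) C]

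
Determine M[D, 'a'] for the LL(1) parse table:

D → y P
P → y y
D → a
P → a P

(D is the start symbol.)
D → a

To find M[D, 'a'], we find productions for D where 'a' is in the predict set (PREDICT(N → α) = (FIRST(α) \ {ε}) ∪ (FOLLOW(N) if α ⇒* ε)).

D → y P: PREDICT = { 'y' }
D → a: PREDICT = { 'a' }
  'a' is in predict set, so this production goes in M[D, 'a']

M[D, 'a'] = D → a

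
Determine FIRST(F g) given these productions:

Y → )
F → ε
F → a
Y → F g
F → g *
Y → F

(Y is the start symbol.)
{ 'a', 'g' }

FIRST sets of the non-terminals involved (from the grammar, by fixed-point iteration):
  FIRST(F) = { 'a', 'g', ε }

To compute FIRST(F g), process the symbols left to right:
Symbol F is a non-terminal. Add FIRST(F) \ {ε} = { 'a', 'g' }
F is nullable (ε ∈ FIRST(F)), continue to the next symbol.
Symbol g is a terminal. Add 'g' and stop.
FIRST(F g) = { 'a', 'g' }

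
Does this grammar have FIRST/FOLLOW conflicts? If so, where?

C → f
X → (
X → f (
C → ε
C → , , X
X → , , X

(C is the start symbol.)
A FIRST/FOLLOW conflict occurs when a non-terminal N has a nullable alternative N → β (β ⇒* ε) and another alternative N → α with FIRST(α) ∩ FOLLOW(N) ≠ ∅: on such a lookahead the parser cannot decide between expanding α and letting N vanish via β.

Nullable non-terminals: C.

C: nullable alternative(s) C → ε; FOLLOW(C) = { $ }
  C → f: FIRST \ {ε} = { 'f' } — disjoint from FOLLOW(C)
  C → ε: FIRST \ {ε} = { } — this is the only nullable alternative, skip
  C → , , X: FIRST \ {ε} = { ',' } — disjoint from FOLLOW(C)

X has no nullable alternative, so no FIRST/FOLLOW check is needed there.

No FIRST/FOLLOW conflicts found.

Answer: No FIRST/FOLLOW conflicts.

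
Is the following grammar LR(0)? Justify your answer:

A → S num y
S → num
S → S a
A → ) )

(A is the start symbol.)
Yes, the grammar is LR(0)

Augment with A' → A and build the canonical LR(0) collection (I0 = CLOSURE({[A' → . A]}), then GOTO on every symbol after a dot until no new states appear). It has 9 states:
  I0: { [A → . ) )], [A → . S num y], [A' → . A], [S → . S a], [S → . num] }  — shift
  I1: { [A → ) . )] }  — shift
  I2: { [A' → A .] }  — accept
  I3: { [A → S . num y], [S → S . a] }  — shift
  I4: { [S → num .] }  — reduce
  I5: { [S → S a .] }  — reduce
  I6: { [A → S num . y] }  — shift
  I7: { [A → S num y .] }  — reduce
  I8: { [A → ) ) .] }  — reduce

Every state is either a pure shift/goto state or contains exactly one complete item and nothing to shift — no conflicts. The grammar is LR(0).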